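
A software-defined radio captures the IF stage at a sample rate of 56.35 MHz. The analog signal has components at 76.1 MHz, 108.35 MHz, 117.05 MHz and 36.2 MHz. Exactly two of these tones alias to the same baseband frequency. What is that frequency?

4.35 MHz

fs/2 = 28.175 MHz.
76.1 MHz mod fs = 19.75 MHz.
19.75 MHz ≤ fs/2 = 28.175 MHz, appears at 19.75 MHz.
108.35 MHz mod fs = 52 MHz.
52 MHz > fs/2 = 28.175 MHz, folds to fs − 52 MHz = 4.35 MHz.
117.05 MHz mod fs = 4.35 MHz.
4.35 MHz ≤ fs/2 = 28.175 MHz, appears at 4.35 MHz.
36.2 MHz > fs/2 = 28.175 MHz, folds to fs − 36.2 MHz = 20.15 MHz.
108.35 MHz and 117.05 MHz both map to 4.35 MHz.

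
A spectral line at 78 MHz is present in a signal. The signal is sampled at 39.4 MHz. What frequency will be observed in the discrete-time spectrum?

0.8 MHz

78 MHz mod fs = 38.6 MHz.
38.6 MHz > fs/2 = 19.7 MHz, folds to fs − 38.6 MHz = 0.8 MHz.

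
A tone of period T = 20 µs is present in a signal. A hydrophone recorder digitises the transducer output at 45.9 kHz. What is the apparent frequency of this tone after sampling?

4.1 kHz

T = 20 µs → f = 1/T = 50 kHz.
50 kHz mod fs = 4.1 kHz.
4.1 kHz ≤ fs/2 = 22.95 kHz, appears at 4.1 kHz.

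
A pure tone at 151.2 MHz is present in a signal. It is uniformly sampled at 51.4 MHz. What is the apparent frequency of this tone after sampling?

151.2 MHz mod fs = 48.4 MHz.
48.4 MHz > fs/2 = 25.7 MHz, folds to fs − 48.4 MHz = 3 MHz.

3 MHz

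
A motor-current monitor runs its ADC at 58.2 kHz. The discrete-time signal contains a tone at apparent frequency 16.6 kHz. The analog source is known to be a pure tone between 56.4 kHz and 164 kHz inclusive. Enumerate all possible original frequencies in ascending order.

Frequencies that alias to 16.6 kHz are k·fs ± 16.6 kHz for integer k ≥ 0.
k=0: 16.6 kHz.
k=1: 41.6 kHz, 74.8 kHz.
k=2: 99.8 kHz, 133 kHz.
k=3: 158 kHz, 191.2 kHz.
k=4: 216.2 kHz, 249.4 kHz.
Within [56.4 kHz, 164 kHz]: 74.8 kHz, 99.8 kHz, 133 kHz, 158 kHz.

74.8 kHz, 99.8 kHz, 133 kHz, 158 kHz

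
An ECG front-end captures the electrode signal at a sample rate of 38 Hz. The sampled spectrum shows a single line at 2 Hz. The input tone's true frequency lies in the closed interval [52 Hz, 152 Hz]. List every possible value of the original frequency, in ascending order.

Frequencies that alias to 2 Hz are k·fs ± 2 Hz for integer k ≥ 0.
k=0: 2 Hz.
k=1: 36 Hz, 40 Hz.
k=2: 74 Hz, 78 Hz.
k=3: 112 Hz, 116 Hz.
k=4: 150 Hz, 154 Hz.
k=5: 188 Hz, 192 Hz.
Within [52 Hz, 152 Hz]: 74 Hz, 78 Hz, 112 Hz, 116 Hz, 150 Hz.

74 Hz, 78 Hz, 112 Hz, 116 Hz, 150 Hz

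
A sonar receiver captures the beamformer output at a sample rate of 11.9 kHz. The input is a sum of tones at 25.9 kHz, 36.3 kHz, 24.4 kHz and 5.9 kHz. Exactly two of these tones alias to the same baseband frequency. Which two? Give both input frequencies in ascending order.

24.4 kHz, 36.3 kHz

fs/2 = 5.95 kHz.
25.9 kHz mod fs = 2.1 kHz.
2.1 kHz ≤ fs/2 = 5.95 kHz, appears at 2.1 kHz.
36.3 kHz mod fs = 0.6 kHz.
0.6 kHz ≤ fs/2 = 5.95 kHz, appears at 0.6 kHz.
24.4 kHz mod fs = 0.6 kHz.
0.6 kHz ≤ fs/2 = 5.95 kHz, appears at 0.6 kHz.
5.9 kHz ≤ fs/2 = 5.95 kHz, passes unchanged.
24.4 kHz and 36.3 kHz both map to 0.6 kHz.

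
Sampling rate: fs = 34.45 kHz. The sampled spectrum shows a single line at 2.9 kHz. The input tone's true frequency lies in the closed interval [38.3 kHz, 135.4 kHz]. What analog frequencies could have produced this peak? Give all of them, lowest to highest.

Frequencies that alias to 2.9 kHz are k·fs ± 2.9 kHz for integer k ≥ 0.
k=0: 2.9 kHz.
k=1: 31.55 kHz, 37.35 kHz.
k=2: 66 kHz, 71.8 kHz.
k=3: 100.45 kHz, 106.25 kHz.
k=4: 134.9 kHz, 140.7 kHz.
k=5: 169.35 kHz, 175.15 kHz.
Within [38.3 kHz, 135.4 kHz]: 66 kHz, 71.8 kHz, 100.45 kHz, 106.25 kHz, 134.9 kHz.

66 kHz, 71.8 kHz, 100.45 kHz, 106.25 kHz, 134.9 kHz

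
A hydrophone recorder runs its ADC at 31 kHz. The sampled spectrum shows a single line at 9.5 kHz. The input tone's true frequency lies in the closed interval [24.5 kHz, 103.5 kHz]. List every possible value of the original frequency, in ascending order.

Frequencies that alias to 9.5 kHz are k·fs ± 9.5 kHz for integer k ≥ 0.
k=0: 9.5 kHz.
k=1: 21.5 kHz, 40.5 kHz.
k=2: 52.5 kHz, 71.5 kHz.
k=3: 83.5 kHz, 102.5 kHz.
k=4: 114.5 kHz, 133.5 kHz.
Within [24.5 kHz, 103.5 kHz]: 40.5 kHz, 52.5 kHz, 71.5 kHz, 83.5 kHz, 102.5 kHz.

40.5 kHz, 52.5 kHz, 71.5 kHz, 83.5 kHz, 102.5 kHz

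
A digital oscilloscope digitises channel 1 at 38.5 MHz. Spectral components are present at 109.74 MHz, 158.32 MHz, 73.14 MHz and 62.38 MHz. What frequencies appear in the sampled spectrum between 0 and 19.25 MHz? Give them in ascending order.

fs/2 = 19.25 MHz.
109.74 MHz mod fs = 32.74 MHz.
32.74 MHz > fs/2 = 19.25 MHz, folds to fs − 32.74 MHz = 5.76 MHz.
158.32 MHz mod fs = 4.32 MHz.
4.32 MHz ≤ fs/2 = 19.25 MHz, appears at 4.32 MHz.
73.14 MHz mod fs = 34.64 MHz.
34.64 MHz > fs/2 = 19.25 MHz, folds to fs − 34.64 MHz = 3.86 MHz.
62.38 MHz mod fs = 23.88 MHz.
23.88 MHz > fs/2 = 19.25 MHz, folds to fs − 23.88 MHz = 14.62 MHz.
Distinct values: {3.86 MHz, 4.32 MHz, 5.76 MHz, 14.62 MHz}.

3.86 MHz, 4.32 MHz, 5.76 MHz, 14.62 MHz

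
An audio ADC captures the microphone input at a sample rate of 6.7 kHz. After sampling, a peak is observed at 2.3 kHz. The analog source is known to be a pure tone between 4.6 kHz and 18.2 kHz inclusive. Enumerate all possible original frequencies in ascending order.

9 kHz, 11.1 kHz, 15.7 kHz, 17.8 kHz

Frequencies that alias to 2.3 kHz are k·fs ± 2.3 kHz for integer k ≥ 0.
k=0: 2.3 kHz.
k=1: 4.4 kHz, 9 kHz.
k=2: 11.1 kHz, 15.7 kHz.
k=3: 17.8 kHz, 22.4 kHz.
k=4: 24.5 kHz, 29.1 kHz.
Within [4.6 kHz, 18.2 kHz]: 9 kHz, 11.1 kHz, 15.7 kHz, 17.8 kHz.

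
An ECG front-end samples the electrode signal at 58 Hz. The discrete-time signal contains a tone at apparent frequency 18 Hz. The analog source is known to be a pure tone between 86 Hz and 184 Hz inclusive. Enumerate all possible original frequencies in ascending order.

Frequencies that alias to 18 Hz are k·fs ± 18 Hz for integer k ≥ 0.
k=0: 18 Hz.
k=1: 40 Hz, 76 Hz.
k=2: 98 Hz, 134 Hz.
k=3: 156 Hz, 192 Hz.
k=4: 214 Hz, 250 Hz.
Within [86 Hz, 184 Hz]: 98 Hz, 134 Hz, 156 Hz.

98 Hz, 134 Hz, 156 Hz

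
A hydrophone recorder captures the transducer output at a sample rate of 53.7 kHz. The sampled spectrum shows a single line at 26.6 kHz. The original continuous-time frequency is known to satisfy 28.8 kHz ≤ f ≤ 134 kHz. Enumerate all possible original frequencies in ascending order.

80.3 kHz, 80.8 kHz, 134 kHz

Frequencies that alias to 26.6 kHz are k·fs ± 26.6 kHz for integer k ≥ 0.
k=0: 26.6 kHz.
k=1: 27.1 kHz, 80.3 kHz.
k=2: 80.8 kHz, 134 kHz.
k=3: 134.5 kHz, 187.7 kHz.
Within [28.8 kHz, 134 kHz]: 80.3 kHz, 80.8 kHz, 134 kHz.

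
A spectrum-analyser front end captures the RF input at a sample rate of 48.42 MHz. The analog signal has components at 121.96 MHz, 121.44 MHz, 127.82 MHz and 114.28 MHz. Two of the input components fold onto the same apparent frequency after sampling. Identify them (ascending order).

fs/2 = 24.21 MHz.
121.96 MHz mod fs = 25.12 MHz.
25.12 MHz > fs/2 = 24.21 MHz, folds to fs − 25.12 MHz = 23.3 MHz.
121.44 MHz mod fs = 24.6 MHz.
24.6 MHz > fs/2 = 24.21 MHz, folds to fs − 24.6 MHz = 23.82 MHz.
127.82 MHz mod fs = 30.98 MHz.
30.98 MHz > fs/2 = 24.21 MHz, folds to fs − 30.98 MHz = 17.44 MHz.
114.28 MHz mod fs = 17.44 MHz.
17.44 MHz ≤ fs/2 = 24.21 MHz, appears at 17.44 MHz.
114.28 MHz and 127.82 MHz both map to 17.44 MHz.

114.28 MHz, 127.82 MHz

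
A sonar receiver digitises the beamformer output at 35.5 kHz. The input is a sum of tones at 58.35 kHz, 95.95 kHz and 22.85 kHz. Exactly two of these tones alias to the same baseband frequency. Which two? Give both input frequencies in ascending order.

fs/2 = 17.75 kHz.
58.35 kHz mod fs = 22.85 kHz.
22.85 kHz > fs/2 = 17.75 kHz, folds to fs − 22.85 kHz = 12.65 kHz.
95.95 kHz mod fs = 24.95 kHz.
24.95 kHz > fs/2 = 17.75 kHz, folds to fs − 24.95 kHz = 10.55 kHz.
22.85 kHz > fs/2 = 17.75 kHz, folds to fs − 22.85 kHz = 12.65 kHz.
22.85 kHz and 58.35 kHz both map to 12.65 kHz.

22.85 kHz, 58.35 kHz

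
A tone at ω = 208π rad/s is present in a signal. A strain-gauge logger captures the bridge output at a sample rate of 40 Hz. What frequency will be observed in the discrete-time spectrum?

ω = 208π rad/s → f = ω/(2π) = 104 Hz.
104 Hz mod fs = 24 Hz.
24 Hz > fs/2 = 20 Hz, folds to fs − 24 Hz = 16 Hz.

16 Hz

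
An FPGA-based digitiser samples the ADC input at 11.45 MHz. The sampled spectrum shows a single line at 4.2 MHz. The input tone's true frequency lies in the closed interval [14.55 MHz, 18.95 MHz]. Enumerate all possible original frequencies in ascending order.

15.65 MHz, 18.7 MHz

Frequencies that alias to 4.2 MHz are k·fs ± 4.2 MHz for integer k ≥ 0.
k=0: 4.2 MHz.
k=1: 7.25 MHz, 15.65 MHz.
k=2: 18.7 MHz, 27.1 MHz.
k=3: 30.15 MHz, 38.55 MHz.
Within [14.55 MHz, 18.95 MHz]: 15.65 MHz, 18.7 MHz.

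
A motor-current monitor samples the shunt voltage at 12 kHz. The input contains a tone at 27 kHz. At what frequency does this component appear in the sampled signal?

3 kHz

27 kHz mod fs = 3 kHz.
3 kHz ≤ fs/2 = 6 kHz, appears at 3 kHz.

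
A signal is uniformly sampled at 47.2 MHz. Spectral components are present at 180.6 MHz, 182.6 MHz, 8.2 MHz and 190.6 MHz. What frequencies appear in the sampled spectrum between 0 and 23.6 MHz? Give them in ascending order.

1.8 MHz, 6.2 MHz, 8.2 MHz

fs/2 = 23.6 MHz.
180.6 MHz mod fs = 39 MHz.
39 MHz > fs/2 = 23.6 MHz, folds to fs − 39 MHz = 8.2 MHz.
182.6 MHz mod fs = 41 MHz.
41 MHz > fs/2 = 23.6 MHz, folds to fs − 41 MHz = 6.2 MHz.
8.2 MHz ≤ fs/2 = 23.6 MHz, passes unchanged.
190.6 MHz mod fs = 1.8 MHz.
1.8 MHz ≤ fs/2 = 23.6 MHz, appears at 1.8 MHz.
Distinct values: {1.8 MHz, 6.2 MHz, 8.2 MHz}.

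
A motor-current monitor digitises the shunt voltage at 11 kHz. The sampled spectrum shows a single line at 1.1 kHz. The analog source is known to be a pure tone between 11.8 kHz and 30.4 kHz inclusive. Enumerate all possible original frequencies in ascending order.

Frequencies that alias to 1.1 kHz are k·fs ± 1.1 kHz for integer k ≥ 0.
k=0: 1.1 kHz.
k=1: 9.9 kHz, 12.1 kHz.
k=2: 20.9 kHz, 23.1 kHz.
k=3: 31.9 kHz, 34.1 kHz.
Within [11.8 kHz, 30.4 kHz]: 12.1 kHz, 20.9 kHz, 23.1 kHz.

12.1 kHz, 20.9 kHz, 23.1 kHz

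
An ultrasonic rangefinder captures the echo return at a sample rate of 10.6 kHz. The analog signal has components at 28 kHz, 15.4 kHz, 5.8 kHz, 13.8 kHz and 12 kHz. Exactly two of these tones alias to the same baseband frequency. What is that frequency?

4.8 kHz

fs/2 = 5.3 kHz.
28 kHz mod fs = 6.8 kHz.
6.8 kHz > fs/2 = 5.3 kHz, folds to fs − 6.8 kHz = 3.8 kHz.
15.4 kHz mod fs = 4.8 kHz.
4.8 kHz ≤ fs/2 = 5.3 kHz, appears at 4.8 kHz.
5.8 kHz > fs/2 = 5.3 kHz, folds to fs − 5.8 kHz = 4.8 kHz.
13.8 kHz mod fs = 3.2 kHz.
3.2 kHz ≤ fs/2 = 5.3 kHz, appears at 3.2 kHz.
12 kHz mod fs = 1.4 kHz.
1.4 kHz ≤ fs/2 = 5.3 kHz, appears at 1.4 kHz.
5.8 kHz and 15.4 kHz both map to 4.8 kHz.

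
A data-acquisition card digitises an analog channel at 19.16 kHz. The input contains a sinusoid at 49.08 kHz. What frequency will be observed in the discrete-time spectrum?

49.08 kHz mod fs = 10.76 kHz.
10.76 kHz > fs/2 = 9.58 kHz, folds to fs − 10.76 kHz = 8.4 kHz.

8.4 kHz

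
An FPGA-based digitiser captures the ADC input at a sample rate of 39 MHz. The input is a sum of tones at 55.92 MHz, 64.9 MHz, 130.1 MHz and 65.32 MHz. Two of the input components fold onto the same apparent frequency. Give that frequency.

13.1 MHz

fs/2 = 19.5 MHz.
55.92 MHz mod fs = 16.92 MHz.
16.92 MHz ≤ fs/2 = 19.5 MHz, appears at 16.92 MHz.
64.9 MHz mod fs = 25.9 MHz.
25.9 MHz > fs/2 = 19.5 MHz, folds to fs − 25.9 MHz = 13.1 MHz.
130.1 MHz mod fs = 13.1 MHz.
13.1 MHz ≤ fs/2 = 19.5 MHz, appears at 13.1 MHz.
65.32 MHz mod fs = 26.32 MHz.
26.32 MHz > fs/2 = 19.5 MHz, folds to fs − 26.32 MHz = 12.68 MHz.
64.9 MHz and 130.1 MHz both map to 13.1 MHz.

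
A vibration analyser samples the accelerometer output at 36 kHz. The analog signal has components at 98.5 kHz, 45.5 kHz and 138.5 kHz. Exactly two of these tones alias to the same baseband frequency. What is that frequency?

fs/2 = 18 kHz.
98.5 kHz mod fs = 26.5 kHz.
26.5 kHz > fs/2 = 18 kHz, folds to fs − 26.5 kHz = 9.5 kHz.
45.5 kHz mod fs = 9.5 kHz.
9.5 kHz ≤ fs/2 = 18 kHz, appears at 9.5 kHz.
138.5 kHz mod fs = 30.5 kHz.
30.5 kHz > fs/2 = 18 kHz, folds to fs − 30.5 kHz = 5.5 kHz.
45.5 kHz and 98.5 kHz both map to 9.5 kHz.

9.5 kHz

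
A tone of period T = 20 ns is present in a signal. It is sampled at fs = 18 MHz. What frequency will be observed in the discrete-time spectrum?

T = 20 ns → f = 1/T = 50 MHz.
50 MHz mod fs = 14 MHz.
14 MHz > fs/2 = 9 MHz, folds to fs − 14 MHz = 4 MHz.

4 MHz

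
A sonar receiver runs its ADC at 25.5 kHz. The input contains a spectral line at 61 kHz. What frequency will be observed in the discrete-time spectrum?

61 kHz mod fs = 10 kHz.
10 kHz ≤ fs/2 = 12.75 kHz, appears at 10 kHz.

10 kHz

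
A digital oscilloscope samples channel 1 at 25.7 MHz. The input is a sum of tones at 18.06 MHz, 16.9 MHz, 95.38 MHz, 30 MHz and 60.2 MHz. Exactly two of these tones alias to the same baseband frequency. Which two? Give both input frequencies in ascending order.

fs/2 = 12.85 MHz.
18.06 MHz > fs/2 = 12.85 MHz, folds to fs − 18.06 MHz = 7.64 MHz.
16.9 MHz > fs/2 = 12.85 MHz, folds to fs − 16.9 MHz = 8.8 MHz.
95.38 MHz mod fs = 18.28 MHz.
18.28 MHz > fs/2 = 12.85 MHz, folds to fs − 18.28 MHz = 7.42 MHz.
30 MHz mod fs = 4.3 MHz.
4.3 MHz ≤ fs/2 = 12.85 MHz, appears at 4.3 MHz.
60.2 MHz mod fs = 8.8 MHz.
8.8 MHz ≤ fs/2 = 12.85 MHz, appears at 8.8 MHz.
16.9 MHz and 60.2 MHz both map to 8.8 MHz.

16.9 MHz, 60.2 MHz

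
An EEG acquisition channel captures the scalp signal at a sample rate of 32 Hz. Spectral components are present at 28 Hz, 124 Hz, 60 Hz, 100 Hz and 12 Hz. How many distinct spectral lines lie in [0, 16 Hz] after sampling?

2

fs/2 = 16 Hz.
28 Hz > fs/2 = 16 Hz, folds to fs − 28 Hz = 4 Hz.
124 Hz mod fs = 28 Hz.
28 Hz > fs/2 = 16 Hz, folds to fs − 28 Hz = 4 Hz.
60 Hz mod fs = 28 Hz.
28 Hz > fs/2 = 16 Hz, folds to fs − 28 Hz = 4 Hz.
100 Hz mod fs = 4 Hz.
4 Hz ≤ fs/2 = 16 Hz, appears at 4 Hz.
12 Hz ≤ fs/2 = 16 Hz, passes unchanged.
Distinct values: {4 Hz, 12 Hz} → 2.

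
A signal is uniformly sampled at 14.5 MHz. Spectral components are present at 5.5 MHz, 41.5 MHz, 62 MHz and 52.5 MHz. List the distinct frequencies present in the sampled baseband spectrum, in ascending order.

2 MHz, 4 MHz, 5.5 MHz

fs/2 = 7.25 MHz.
5.5 MHz ≤ fs/2 = 7.25 MHz, passes unchanged.
41.5 MHz mod fs = 12.5 MHz.
12.5 MHz > fs/2 = 7.25 MHz, folds to fs − 12.5 MHz = 2 MHz.
62 MHz mod fs = 4 MHz.
4 MHz ≤ fs/2 = 7.25 MHz, appears at 4 MHz.
52.5 MHz mod fs = 9 MHz.
9 MHz > fs/2 = 7.25 MHz, folds to fs − 9 MHz = 5.5 MHz.
Distinct values: {2 MHz, 4 MHz, 5.5 MHz}.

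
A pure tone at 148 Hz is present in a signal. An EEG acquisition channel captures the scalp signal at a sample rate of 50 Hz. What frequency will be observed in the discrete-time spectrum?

148 Hz mod fs = 48 Hz.
48 Hz > fs/2 = 25 Hz, folds to fs − 48 Hz = 2 Hz.

2 Hz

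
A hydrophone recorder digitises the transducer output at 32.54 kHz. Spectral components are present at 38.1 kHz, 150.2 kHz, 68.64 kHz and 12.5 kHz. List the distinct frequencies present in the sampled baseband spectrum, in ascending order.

3.56 kHz, 5.56 kHz, 12.5 kHz

fs/2 = 16.27 kHz.
38.1 kHz mod fs = 5.56 kHz.
5.56 kHz ≤ fs/2 = 16.27 kHz, appears at 5.56 kHz.
150.2 kHz mod fs = 20.04 kHz.
20.04 kHz > fs/2 = 16.27 kHz, folds to fs − 20.04 kHz = 12.5 kHz.
68.64 kHz mod fs = 3.56 kHz.
3.56 kHz ≤ fs/2 = 16.27 kHz, appears at 3.56 kHz.
12.5 kHz ≤ fs/2 = 16.27 kHz, passes unchanged.
Distinct values: {3.56 kHz, 5.56 kHz, 12.5 kHz}.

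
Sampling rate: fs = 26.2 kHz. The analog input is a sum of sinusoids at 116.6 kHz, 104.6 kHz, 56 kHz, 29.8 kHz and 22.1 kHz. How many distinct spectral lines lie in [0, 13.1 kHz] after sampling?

fs/2 = 13.1 kHz.
116.6 kHz mod fs = 11.8 kHz.
11.8 kHz ≤ fs/2 = 13.1 kHz, appears at 11.8 kHz.
104.6 kHz mod fs = 26 kHz.
26 kHz > fs/2 = 13.1 kHz, folds to fs − 26 kHz = 0.2 kHz.
56 kHz mod fs = 3.6 kHz.
3.6 kHz ≤ fs/2 = 13.1 kHz, appears at 3.6 kHz.
29.8 kHz mod fs = 3.6 kHz.
3.6 kHz ≤ fs/2 = 13.1 kHz, appears at 3.6 kHz.
22.1 kHz > fs/2 = 13.1 kHz, folds to fs − 22.1 kHz = 4.1 kHz.
Distinct values: {0.2 kHz, 3.6 kHz, 4.1 kHz, 11.8 kHz} → 4.

4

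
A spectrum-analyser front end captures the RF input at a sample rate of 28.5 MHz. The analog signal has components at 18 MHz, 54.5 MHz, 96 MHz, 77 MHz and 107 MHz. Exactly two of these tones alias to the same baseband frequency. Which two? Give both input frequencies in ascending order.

fs/2 = 14.25 MHz.
18 MHz > fs/2 = 14.25 MHz, folds to fs − 18 MHz = 10.5 MHz.
54.5 MHz mod fs = 26 MHz.
26 MHz > fs/2 = 14.25 MHz, folds to fs − 26 MHz = 2.5 MHz.
96 MHz mod fs = 10.5 MHz.
10.5 MHz ≤ fs/2 = 14.25 MHz, appears at 10.5 MHz.
77 MHz mod fs = 20 MHz.
20 MHz > fs/2 = 14.25 MHz, folds to fs − 20 MHz = 8.5 MHz.
107 MHz mod fs = 21.5 MHz.
21.5 MHz > fs/2 = 14.25 MHz, folds to fs − 21.5 MHz = 7 MHz.
18 MHz and 96 MHz both map to 10.5 MHz.

18 MHz, 96 MHz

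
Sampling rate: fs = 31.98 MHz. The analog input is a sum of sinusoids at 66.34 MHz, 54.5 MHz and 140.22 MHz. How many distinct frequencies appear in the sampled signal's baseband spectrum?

3

fs/2 = 15.99 MHz.
66.34 MHz mod fs = 2.38 MHz.
2.38 MHz ≤ fs/2 = 15.99 MHz, appears at 2.38 MHz.
54.5 MHz mod fs = 22.52 MHz.
22.52 MHz > fs/2 = 15.99 MHz, folds to fs − 22.52 MHz = 9.46 MHz.
140.22 MHz mod fs = 12.3 MHz.
12.3 MHz ≤ fs/2 = 15.99 MHz, appears at 12.3 MHz.
Distinct values: {2.38 MHz, 9.46 MHz, 12.3 MHz} → 3.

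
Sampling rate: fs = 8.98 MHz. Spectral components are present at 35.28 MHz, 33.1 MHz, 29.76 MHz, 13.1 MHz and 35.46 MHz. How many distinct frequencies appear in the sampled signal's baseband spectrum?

4

fs/2 = 4.49 MHz.
35.28 MHz mod fs = 8.34 MHz.
8.34 MHz > fs/2 = 4.49 MHz, folds to fs − 8.34 MHz = 0.64 MHz.
33.1 MHz mod fs = 6.16 MHz.
6.16 MHz > fs/2 = 4.49 MHz, folds to fs − 6.16 MHz = 2.82 MHz.
29.76 MHz mod fs = 2.82 MHz.
2.82 MHz ≤ fs/2 = 4.49 MHz, appears at 2.82 MHz.
13.1 MHz mod fs = 4.12 MHz.
4.12 MHz ≤ fs/2 = 4.49 MHz, appears at 4.12 MHz.
35.46 MHz mod fs = 8.52 MHz.
8.52 MHz > fs/2 = 4.49 MHz, folds to fs − 8.52 MHz = 0.46 MHz.
Distinct values: {0.46 MHz, 0.64 MHz, 2.82 MHz, 4.12 MHz} → 4.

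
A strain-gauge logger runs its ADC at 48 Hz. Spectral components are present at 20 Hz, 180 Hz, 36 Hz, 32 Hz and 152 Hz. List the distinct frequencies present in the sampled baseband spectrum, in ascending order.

8 Hz, 12 Hz, 16 Hz, 20 Hz

fs/2 = 24 Hz.
20 Hz ≤ fs/2 = 24 Hz, passes unchanged.
180 Hz mod fs = 36 Hz.
36 Hz > fs/2 = 24 Hz, folds to fs − 36 Hz = 12 Hz.
36 Hz > fs/2 = 24 Hz, folds to fs − 36 Hz = 12 Hz.
32 Hz > fs/2 = 24 Hz, folds to fs − 32 Hz = 16 Hz.
152 Hz mod fs = 8 Hz.
8 Hz ≤ fs/2 = 24 Hz, appears at 8 Hz.
Distinct values: {8 Hz, 12 Hz, 16 Hz, 20 Hz}.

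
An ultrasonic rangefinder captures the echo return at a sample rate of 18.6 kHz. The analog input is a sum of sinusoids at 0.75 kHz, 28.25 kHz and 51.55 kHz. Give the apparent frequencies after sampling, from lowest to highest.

fs/2 = 9.3 kHz.
0.75 kHz ≤ fs/2 = 9.3 kHz, passes unchanged.
28.25 kHz mod fs = 9.65 kHz.
9.65 kHz > fs/2 = 9.3 kHz, folds to fs − 9.65 kHz = 8.95 kHz.
51.55 kHz mod fs = 14.35 kHz.
14.35 kHz > fs/2 = 9.3 kHz, folds to fs − 14.35 kHz = 4.25 kHz.
Distinct values: {0.75 kHz, 4.25 kHz, 8.95 kHz}.

0.75 kHz, 4.25 kHz, 8.95 kHz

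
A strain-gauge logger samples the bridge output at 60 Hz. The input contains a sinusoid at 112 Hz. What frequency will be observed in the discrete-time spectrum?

8 Hz

112 Hz mod fs = 52 Hz.
52 Hz > fs/2 = 30 Hz, folds to fs − 52 Hz = 8 Hz.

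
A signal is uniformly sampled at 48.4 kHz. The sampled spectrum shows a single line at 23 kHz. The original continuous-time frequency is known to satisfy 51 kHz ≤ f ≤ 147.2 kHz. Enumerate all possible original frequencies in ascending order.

Frequencies that alias to 23 kHz are k·fs ± 23 kHz for integer k ≥ 0.
k=0: 23 kHz.
k=1: 25.4 kHz, 71.4 kHz.
k=2: 73.8 kHz, 119.8 kHz.
k=3: 122.2 kHz, 168.2 kHz.
k=4: 170.6 kHz, 216.6 kHz.
Within [51 kHz, 147.2 kHz]: 71.4 kHz, 73.8 kHz, 119.8 kHz, 122.2 kHz.

71.4 kHz, 73.8 kHz, 119.8 kHz, 122.2 kHz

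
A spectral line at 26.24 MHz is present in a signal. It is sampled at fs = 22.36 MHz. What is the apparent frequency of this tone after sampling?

26.24 MHz mod fs = 3.88 MHz.
3.88 MHz ≤ fs/2 = 11.18 MHz, appears at 3.88 MHz.

3.88 MHz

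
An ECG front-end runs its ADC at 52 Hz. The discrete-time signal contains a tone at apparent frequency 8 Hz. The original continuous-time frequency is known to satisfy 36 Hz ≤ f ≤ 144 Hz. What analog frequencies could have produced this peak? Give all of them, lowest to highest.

Frequencies that alias to 8 Hz are k·fs ± 8 Hz for integer k ≥ 0.
k=0: 8 Hz.
k=1: 44 Hz, 60 Hz.
k=2: 96 Hz, 112 Hz.
k=3: 148 Hz, 164 Hz.
Within [36 Hz, 144 Hz]: 44 Hz, 60 Hz, 96 Hz, 112 Hz.

44 Hz, 60 Hz, 96 Hz, 112 Hz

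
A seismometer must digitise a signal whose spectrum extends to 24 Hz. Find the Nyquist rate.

Nyquist rate = 2 × 24 Hz = 48 Hz.

48 Hz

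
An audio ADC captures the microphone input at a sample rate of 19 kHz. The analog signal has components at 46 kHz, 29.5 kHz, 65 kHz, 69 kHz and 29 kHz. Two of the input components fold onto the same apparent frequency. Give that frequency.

8 kHz

fs/2 = 9.5 kHz.
46 kHz mod fs = 8 kHz.
8 kHz ≤ fs/2 = 9.5 kHz, appears at 8 kHz.
29.5 kHz mod fs = 10.5 kHz.
10.5 kHz > fs/2 = 9.5 kHz, folds to fs − 10.5 kHz = 8.5 kHz.
65 kHz mod fs = 8 kHz.
8 kHz ≤ fs/2 = 9.5 kHz, appears at 8 kHz.
69 kHz mod fs = 12 kHz.
12 kHz > fs/2 = 9.5 kHz, folds to fs − 12 kHz = 7 kHz.
29 kHz mod fs = 10 kHz.
10 kHz > fs/2 = 9.5 kHz, folds to fs − 10 kHz = 9 kHz.
46 kHz and 65 kHz both map to 8 kHz.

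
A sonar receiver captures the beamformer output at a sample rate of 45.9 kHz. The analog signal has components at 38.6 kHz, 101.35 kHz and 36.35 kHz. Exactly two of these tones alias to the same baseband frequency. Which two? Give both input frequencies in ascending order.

fs/2 = 22.95 kHz.
38.6 kHz > fs/2 = 22.95 kHz, folds to fs − 38.6 kHz = 7.3 kHz.
101.35 kHz mod fs = 9.55 kHz.
9.55 kHz ≤ fs/2 = 22.95 kHz, appears at 9.55 kHz.
36.35 kHz > fs/2 = 22.95 kHz, folds to fs − 36.35 kHz = 9.55 kHz.
36.35 kHz and 101.35 kHz both map to 9.55 kHz.

36.35 kHz, 101.35 kHz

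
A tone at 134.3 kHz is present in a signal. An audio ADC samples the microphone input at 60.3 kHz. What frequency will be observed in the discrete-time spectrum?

134.3 kHz mod fs = 13.7 kHz.
13.7 kHz ≤ fs/2 = 30.15 kHz, appears at 13.7 kHz.

13.7 kHz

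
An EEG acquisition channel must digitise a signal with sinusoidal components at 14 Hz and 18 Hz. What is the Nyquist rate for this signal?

Highest-frequency component: 18 Hz.
Nyquist rate = 2 × 18 Hz = 36 Hz.

36 Hz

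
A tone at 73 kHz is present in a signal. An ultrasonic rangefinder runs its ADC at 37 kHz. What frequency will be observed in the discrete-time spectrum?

1 kHz

73 kHz mod fs = 36 kHz.
36 kHz > fs/2 = 18.5 kHz, folds to fs − 36 kHz = 1 kHz.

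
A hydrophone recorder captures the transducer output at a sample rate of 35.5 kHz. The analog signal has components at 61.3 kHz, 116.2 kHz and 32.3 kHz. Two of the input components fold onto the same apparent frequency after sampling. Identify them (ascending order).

fs/2 = 17.75 kHz.
61.3 kHz mod fs = 25.8 kHz.
25.8 kHz > fs/2 = 17.75 kHz, folds to fs − 25.8 kHz = 9.7 kHz.
116.2 kHz mod fs = 9.7 kHz.
9.7 kHz ≤ fs/2 = 17.75 kHz, appears at 9.7 kHz.
32.3 kHz > fs/2 = 17.75 kHz, folds to fs − 32.3 kHz = 3.2 kHz.
61.3 kHz and 116.2 kHz both map to 9.7 kHz.

61.3 kHz, 116.2 kHz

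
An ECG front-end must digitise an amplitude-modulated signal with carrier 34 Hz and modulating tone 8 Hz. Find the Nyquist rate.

84 Hz

AM sidebands sit at fc ± fm = 26 Hz and 42 Hz.
Highest-frequency component: 42 Hz.
Nyquist rate = 2 × 42 Hz = 84 Hz.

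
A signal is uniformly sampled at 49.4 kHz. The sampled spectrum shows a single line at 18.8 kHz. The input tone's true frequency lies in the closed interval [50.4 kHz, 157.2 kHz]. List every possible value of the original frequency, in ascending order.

Frequencies that alias to 18.8 kHz are k·fs ± 18.8 kHz for integer k ≥ 0.
k=0: 18.8 kHz.
k=1: 30.6 kHz, 68.2 kHz.
k=2: 80 kHz, 117.6 kHz.
k=3: 129.4 kHz, 167 kHz.
k=4: 178.8 kHz, 216.4 kHz.
Within [50.4 kHz, 157.2 kHz]: 68.2 kHz, 80 kHz, 117.6 kHz, 129.4 kHz.

68.2 kHz, 80 kHz, 117.6 kHz, 129.4 kHz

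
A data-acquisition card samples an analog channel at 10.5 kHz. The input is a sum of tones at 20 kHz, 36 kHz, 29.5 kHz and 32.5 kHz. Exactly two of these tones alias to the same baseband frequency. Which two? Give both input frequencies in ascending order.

fs/2 = 5.25 kHz.
20 kHz mod fs = 9.5 kHz.
9.5 kHz > fs/2 = 5.25 kHz, folds to fs − 9.5 kHz = 1 kHz.
36 kHz mod fs = 4.5 kHz.
4.5 kHz ≤ fs/2 = 5.25 kHz, appears at 4.5 kHz.
29.5 kHz mod fs = 8.5 kHz.
8.5 kHz > fs/2 = 5.25 kHz, folds to fs − 8.5 kHz = 2 kHz.
32.5 kHz mod fs = 1 kHz.
1 kHz ≤ fs/2 = 5.25 kHz, appears at 1 kHz.
20 kHz and 32.5 kHz both map to 1 kHz.

20 kHz, 32.5 kHz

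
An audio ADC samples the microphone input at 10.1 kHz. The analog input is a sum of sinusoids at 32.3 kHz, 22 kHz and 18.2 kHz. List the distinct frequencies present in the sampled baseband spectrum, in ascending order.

fs/2 = 5.05 kHz.
32.3 kHz mod fs = 2 kHz.
2 kHz ≤ fs/2 = 5.05 kHz, appears at 2 kHz.
22 kHz mod fs = 1.8 kHz.
1.8 kHz ≤ fs/2 = 5.05 kHz, appears at 1.8 kHz.
18.2 kHz mod fs = 8.1 kHz.
8.1 kHz > fs/2 = 5.05 kHz, folds to fs − 8.1 kHz = 2 kHz.
Distinct values: {1.8 kHz, 2 kHz}.

1.8 kHz, 2 kHz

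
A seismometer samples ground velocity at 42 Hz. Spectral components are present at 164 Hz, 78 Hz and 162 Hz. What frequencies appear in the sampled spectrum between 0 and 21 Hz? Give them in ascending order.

fs/2 = 21 Hz.
164 Hz mod fs = 38 Hz.
38 Hz > fs/2 = 21 Hz, folds to fs − 38 Hz = 4 Hz.
78 Hz mod fs = 36 Hz.
36 Hz > fs/2 = 21 Hz, folds to fs − 36 Hz = 6 Hz.
162 Hz mod fs = 36 Hz.
36 Hz > fs/2 = 21 Hz, folds to fs − 36 Hz = 6 Hz.
Distinct values: {4 Hz, 6 Hz}.

4 Hz, 6 Hz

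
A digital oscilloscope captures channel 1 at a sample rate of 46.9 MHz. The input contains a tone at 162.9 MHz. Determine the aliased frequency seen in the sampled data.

162.9 MHz mod fs = 22.2 MHz.
22.2 MHz ≤ fs/2 = 23.45 MHz, appears at 22.2 MHz.

22.2 MHz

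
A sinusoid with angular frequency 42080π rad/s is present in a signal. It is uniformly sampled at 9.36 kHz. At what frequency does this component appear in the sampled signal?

ω = 42080π rad/s → f = ω/(2π) = 21040 Hz = 21.04 kHz.
21.04 kHz mod fs = 2.32 kHz.
2.32 kHz ≤ fs/2 = 4.68 kHz, appears at 2.32 kHz.

2.32 kHz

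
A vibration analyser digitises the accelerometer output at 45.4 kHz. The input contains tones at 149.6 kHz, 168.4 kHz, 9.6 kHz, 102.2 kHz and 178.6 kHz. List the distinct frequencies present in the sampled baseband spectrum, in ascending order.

3 kHz, 9.6 kHz, 11.4 kHz, 13.2 kHz, 13.4 kHz

fs/2 = 22.7 kHz.
149.6 kHz mod fs = 13.4 kHz.
13.4 kHz ≤ fs/2 = 22.7 kHz, appears at 13.4 kHz.
168.4 kHz mod fs = 32.2 kHz.
32.2 kHz > fs/2 = 22.7 kHz, folds to fs − 32.2 kHz = 13.2 kHz.
9.6 kHz ≤ fs/2 = 22.7 kHz, passes unchanged.
102.2 kHz mod fs = 11.4 kHz.
11.4 kHz ≤ fs/2 = 22.7 kHz, appears at 11.4 kHz.
178.6 kHz mod fs = 42.4 kHz.
42.4 kHz > fs/2 = 22.7 kHz, folds to fs − 42.4 kHz = 3 kHz.
Distinct values: {3 kHz, 9.6 kHz, 11.4 kHz, 13.2 kHz, 13.4 kHz}.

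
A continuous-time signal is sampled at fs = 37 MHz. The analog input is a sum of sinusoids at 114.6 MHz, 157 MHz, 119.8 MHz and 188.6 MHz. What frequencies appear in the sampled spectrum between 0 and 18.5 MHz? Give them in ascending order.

fs/2 = 18.5 MHz.
114.6 MHz mod fs = 3.6 MHz.
3.6 MHz ≤ fs/2 = 18.5 MHz, appears at 3.6 MHz.
157 MHz mod fs = 9 MHz.
9 MHz ≤ fs/2 = 18.5 MHz, appears at 9 MHz.
119.8 MHz mod fs = 8.8 MHz.
8.8 MHz ≤ fs/2 = 18.5 MHz, appears at 8.8 MHz.
188.6 MHz mod fs = 3.6 MHz.
3.6 MHz ≤ fs/2 = 18.5 MHz, appears at 3.6 MHz.
Distinct values: {3.6 MHz, 8.8 MHz, 9 MHz}.

3.6 MHz, 8.8 MHz, 9 MHz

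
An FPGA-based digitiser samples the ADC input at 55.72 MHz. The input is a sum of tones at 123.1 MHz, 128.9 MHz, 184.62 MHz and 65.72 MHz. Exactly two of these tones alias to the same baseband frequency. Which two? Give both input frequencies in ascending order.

fs/2 = 27.86 MHz.
123.1 MHz mod fs = 11.66 MHz.
11.66 MHz ≤ fs/2 = 27.86 MHz, appears at 11.66 MHz.
128.9 MHz mod fs = 17.46 MHz.
17.46 MHz ≤ fs/2 = 27.86 MHz, appears at 17.46 MHz.
184.62 MHz mod fs = 17.46 MHz.
17.46 MHz ≤ fs/2 = 27.86 MHz, appears at 17.46 MHz.
65.72 MHz mod fs = 10 MHz.
10 MHz ≤ fs/2 = 27.86 MHz, appears at 10 MHz.
128.9 MHz and 184.62 MHz both map to 17.46 MHz.

128.9 MHz, 184.62 MHz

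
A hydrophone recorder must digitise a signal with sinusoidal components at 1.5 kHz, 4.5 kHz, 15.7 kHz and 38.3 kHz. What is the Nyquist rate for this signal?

Highest-frequency component: 38.3 kHz.
Nyquist rate = 2 × 38.3 kHz = 76.6 kHz.

76.6 kHz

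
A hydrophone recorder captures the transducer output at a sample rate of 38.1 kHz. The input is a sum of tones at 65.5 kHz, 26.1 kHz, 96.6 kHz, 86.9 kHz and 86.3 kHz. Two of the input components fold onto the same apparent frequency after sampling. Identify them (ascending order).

65.5 kHz, 86.9 kHz

fs/2 = 19.05 kHz.
65.5 kHz mod fs = 27.4 kHz.
27.4 kHz > fs/2 = 19.05 kHz, folds to fs − 27.4 kHz = 10.7 kHz.
26.1 kHz > fs/2 = 19.05 kHz, folds to fs − 26.1 kHz = 12 kHz.
96.6 kHz mod fs = 20.4 kHz.
20.4 kHz > fs/2 = 19.05 kHz, folds to fs − 20.4 kHz = 17.7 kHz.
86.9 kHz mod fs = 10.7 kHz.
10.7 kHz ≤ fs/2 = 19.05 kHz, appears at 10.7 kHz.
86.3 kHz mod fs = 10.1 kHz.
10.1 kHz ≤ fs/2 = 19.05 kHz, appears at 10.1 kHz.
65.5 kHz and 86.9 kHz both map to 10.7 kHz.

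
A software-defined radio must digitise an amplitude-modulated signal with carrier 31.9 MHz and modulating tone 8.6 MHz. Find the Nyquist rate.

81 MHz

AM sidebands sit at fc ± fm = 23.3 MHz and 40.5 MHz.
Highest-frequency component: 40.5 MHz.
Nyquist rate = 2 × 40.5 MHz = 81 MHz.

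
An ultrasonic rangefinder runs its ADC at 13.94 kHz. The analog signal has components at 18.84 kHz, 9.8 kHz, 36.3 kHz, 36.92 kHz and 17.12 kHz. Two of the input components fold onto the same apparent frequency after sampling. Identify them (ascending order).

18.84 kHz, 36.92 kHz

fs/2 = 6.97 kHz.
18.84 kHz mod fs = 4.9 kHz.
4.9 kHz ≤ fs/2 = 6.97 kHz, appears at 4.9 kHz.
9.8 kHz > fs/2 = 6.97 kHz, folds to fs − 9.8 kHz = 4.14 kHz.
36.3 kHz mod fs = 8.42 kHz.
8.42 kHz > fs/2 = 6.97 kHz, folds to fs − 8.42 kHz = 5.52 kHz.
36.92 kHz mod fs = 9.04 kHz.
9.04 kHz > fs/2 = 6.97 kHz, folds to fs − 9.04 kHz = 4.9 kHz.
17.12 kHz mod fs = 3.18 kHz.
3.18 kHz ≤ fs/2 = 6.97 kHz, appears at 3.18 kHz.
18.84 kHz and 36.92 kHz both map to 4.9 kHz.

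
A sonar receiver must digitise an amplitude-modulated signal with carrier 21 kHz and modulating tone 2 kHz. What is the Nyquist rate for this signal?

46 kHz

AM sidebands sit at fc ± fm = 19 kHz and 23 kHz.
Highest-frequency component: 23 kHz.
Nyquist rate = 2 × 23 kHz = 46 kHz.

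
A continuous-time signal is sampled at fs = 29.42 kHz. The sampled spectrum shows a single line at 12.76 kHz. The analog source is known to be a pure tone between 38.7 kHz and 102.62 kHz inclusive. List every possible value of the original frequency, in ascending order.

Frequencies that alias to 12.76 kHz are k·fs ± 12.76 kHz for integer k ≥ 0.
k=0: 12.76 kHz.
k=1: 16.66 kHz, 42.18 kHz.
k=2: 46.08 kHz, 71.6 kHz.
k=3: 75.5 kHz, 101.02 kHz.
k=4: 104.92 kHz, 130.44 kHz.
Within [38.7 kHz, 102.62 kHz]: 42.18 kHz, 46.08 kHz, 71.6 kHz, 75.5 kHz, 101.02 kHz.

42.18 kHz, 46.08 kHz, 71.6 kHz, 75.5 kHz, 101.02 kHz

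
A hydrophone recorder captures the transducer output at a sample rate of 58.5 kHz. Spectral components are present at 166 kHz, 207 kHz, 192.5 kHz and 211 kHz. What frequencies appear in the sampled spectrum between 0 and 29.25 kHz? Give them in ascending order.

9.5 kHz, 17 kHz, 23 kHz, 27 kHz

fs/2 = 29.25 kHz.
166 kHz mod fs = 49 kHz.
49 kHz > fs/2 = 29.25 kHz, folds to fs − 49 kHz = 9.5 kHz.
207 kHz mod fs = 31.5 kHz.
31.5 kHz > fs/2 = 29.25 kHz, folds to fs − 31.5 kHz = 27 kHz.
192.5 kHz mod fs = 17 kHz.
17 kHz ≤ fs/2 = 29.25 kHz, appears at 17 kHz.
211 kHz mod fs = 35.5 kHz.
35.5 kHz > fs/2 = 29.25 kHz, folds to fs − 35.5 kHz = 23 kHz.
Distinct values: {9.5 kHz, 17 kHz, 23 kHz, 27 kHz}.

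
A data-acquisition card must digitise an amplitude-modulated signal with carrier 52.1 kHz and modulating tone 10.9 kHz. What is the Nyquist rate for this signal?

AM sidebands sit at fc ± fm = 41.2 kHz and 63 kHz.
Highest-frequency component: 63 kHz.
Nyquist rate = 2 × 63 kHz = 126 kHz.

126 kHz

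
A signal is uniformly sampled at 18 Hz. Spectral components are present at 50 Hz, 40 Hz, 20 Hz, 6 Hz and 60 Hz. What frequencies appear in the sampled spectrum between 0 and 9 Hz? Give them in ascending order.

2 Hz, 4 Hz, 6 Hz

fs/2 = 9 Hz.
50 Hz mod fs = 14 Hz.
14 Hz > fs/2 = 9 Hz, folds to fs − 14 Hz = 4 Hz.
40 Hz mod fs = 4 Hz.
4 Hz ≤ fs/2 = 9 Hz, appears at 4 Hz.
20 Hz mod fs = 2 Hz.
2 Hz ≤ fs/2 = 9 Hz, appears at 2 Hz.
6 Hz ≤ fs/2 = 9 Hz, passes unchanged.
60 Hz mod fs = 6 Hz.
6 Hz ≤ fs/2 = 9 Hz, appears at 6 Hz.
Distinct values: {2 Hz, 4 Hz, 6 Hz}.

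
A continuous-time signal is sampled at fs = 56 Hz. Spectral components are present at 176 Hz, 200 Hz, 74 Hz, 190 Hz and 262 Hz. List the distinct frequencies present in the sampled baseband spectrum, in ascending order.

fs/2 = 28 Hz.
176 Hz mod fs = 8 Hz.
8 Hz ≤ fs/2 = 28 Hz, appears at 8 Hz.
200 Hz mod fs = 32 Hz.
32 Hz > fs/2 = 28 Hz, folds to fs − 32 Hz = 24 Hz.
74 Hz mod fs = 18 Hz.
18 Hz ≤ fs/2 = 28 Hz, appears at 18 Hz.
190 Hz mod fs = 22 Hz.
22 Hz ≤ fs/2 = 28 Hz, appears at 22 Hz.
262 Hz mod fs = 38 Hz.
38 Hz > fs/2 = 28 Hz, folds to fs − 38 Hz = 18 Hz.
Distinct values: {8 Hz, 18 Hz, 22 Hz, 24 Hz}.

8 Hz, 18 Hz, 22 Hz, 24 Hz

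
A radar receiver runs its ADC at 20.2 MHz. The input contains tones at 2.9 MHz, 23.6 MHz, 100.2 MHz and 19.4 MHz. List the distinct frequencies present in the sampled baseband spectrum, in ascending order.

0.8 MHz, 2.9 MHz, 3.4 MHz

fs/2 = 10.1 MHz.
2.9 MHz ≤ fs/2 = 10.1 MHz, passes unchanged.
23.6 MHz mod fs = 3.4 MHz.
3.4 MHz ≤ fs/2 = 10.1 MHz, appears at 3.4 MHz.
100.2 MHz mod fs = 19.4 MHz.
19.4 MHz > fs/2 = 10.1 MHz, folds to fs − 19.4 MHz = 0.8 MHz.
19.4 MHz > fs/2 = 10.1 MHz, folds to fs − 19.4 MHz = 0.8 MHz.
Distinct values: {0.8 MHz, 2.9 MHz, 3.4 MHz}.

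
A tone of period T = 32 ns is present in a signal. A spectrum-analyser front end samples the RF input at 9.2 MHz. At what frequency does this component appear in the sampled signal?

3.65 MHz

T = 32 ns → f = 1/T = 31.25 MHz.
31.25 MHz mod fs = 3.65 MHz.
3.65 MHz ≤ fs/2 = 4.6 MHz, appears at 3.65 MHz.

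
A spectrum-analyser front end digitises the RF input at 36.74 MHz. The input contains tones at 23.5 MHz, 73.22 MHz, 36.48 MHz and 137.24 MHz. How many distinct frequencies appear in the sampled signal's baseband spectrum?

fs/2 = 18.37 MHz.
23.5 MHz > fs/2 = 18.37 MHz, folds to fs − 23.5 MHz = 13.24 MHz.
73.22 MHz mod fs = 36.48 MHz.
36.48 MHz > fs/2 = 18.37 MHz, folds to fs − 36.48 MHz = 0.26 MHz.
36.48 MHz > fs/2 = 18.37 MHz, folds to fs − 36.48 MHz = 0.26 MHz.
137.24 MHz mod fs = 27.02 MHz.
27.02 MHz > fs/2 = 18.37 MHz, folds to fs − 27.02 MHz = 9.72 MHz.
Distinct values: {0.26 MHz, 9.72 MHz, 13.24 MHz} → 3.

3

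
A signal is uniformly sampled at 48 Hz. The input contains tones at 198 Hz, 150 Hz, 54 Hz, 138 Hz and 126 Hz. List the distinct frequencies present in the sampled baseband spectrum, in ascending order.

fs/2 = 24 Hz.
198 Hz mod fs = 6 Hz.
6 Hz ≤ fs/2 = 24 Hz, appears at 6 Hz.
150 Hz mod fs = 6 Hz.
6 Hz ≤ fs/2 = 24 Hz, appears at 6 Hz.
54 Hz mod fs = 6 Hz.
6 Hz ≤ fs/2 = 24 Hz, appears at 6 Hz.
138 Hz mod fs = 42 Hz.
42 Hz > fs/2 = 24 Hz, folds to fs − 42 Hz = 6 Hz.
126 Hz mod fs = 30 Hz.
30 Hz > fs/2 = 24 Hz, folds to fs − 30 Hz = 18 Hz.
Distinct values: {6 Hz, 18 Hz}.

6 Hz, 18 Hz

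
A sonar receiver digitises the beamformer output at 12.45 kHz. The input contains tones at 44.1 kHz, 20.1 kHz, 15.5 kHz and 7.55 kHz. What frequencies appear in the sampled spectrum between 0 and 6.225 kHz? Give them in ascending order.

3.05 kHz, 4.8 kHz, 4.9 kHz, 5.7 kHz

fs/2 = 6.225 kHz.
44.1 kHz mod fs = 6.75 kHz.
6.75 kHz > fs/2 = 6.225 kHz, folds to fs − 6.75 kHz = 5.7 kHz.
20.1 kHz mod fs = 7.65 kHz.
7.65 kHz > fs/2 = 6.225 kHz, folds to fs − 7.65 kHz = 4.8 kHz.
15.5 kHz mod fs = 3.05 kHz.
3.05 kHz ≤ fs/2 = 6.225 kHz, appears at 3.05 kHz.
7.55 kHz > fs/2 = 6.225 kHz, folds to fs − 7.55 kHz = 4.9 kHz.
Distinct values: {3.05 kHz, 4.8 kHz, 4.9 kHz, 5.7 kHz}.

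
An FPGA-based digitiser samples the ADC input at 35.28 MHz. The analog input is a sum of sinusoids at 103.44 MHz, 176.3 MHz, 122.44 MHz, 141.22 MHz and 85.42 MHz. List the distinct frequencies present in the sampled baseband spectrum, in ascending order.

0.1 MHz, 2.4 MHz, 14.86 MHz, 16.6 MHz

fs/2 = 17.64 MHz.
103.44 MHz mod fs = 32.88 MHz.
32.88 MHz > fs/2 = 17.64 MHz, folds to fs − 32.88 MHz = 2.4 MHz.
176.3 MHz mod fs = 35.18 MHz.
35.18 MHz > fs/2 = 17.64 MHz, folds to fs − 35.18 MHz = 0.1 MHz.
122.44 MHz mod fs = 16.6 MHz.
16.6 MHz ≤ fs/2 = 17.64 MHz, appears at 16.6 MHz.
141.22 MHz mod fs = 0.1 MHz.
0.1 MHz ≤ fs/2 = 17.64 MHz, appears at 0.1 MHz.
85.42 MHz mod fs = 14.86 MHz.
14.86 MHz ≤ fs/2 = 17.64 MHz, appears at 14.86 MHz.
Distinct values: {0.1 MHz, 2.4 MHz, 14.86 MHz, 16.6 MHz}.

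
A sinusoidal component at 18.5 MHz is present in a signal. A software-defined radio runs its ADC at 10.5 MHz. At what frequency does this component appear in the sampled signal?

2.5 MHz

18.5 MHz mod fs = 8 MHz.
8 MHz > fs/2 = 5.25 MHz, folds to fs − 8 MHz = 2.5 MHz.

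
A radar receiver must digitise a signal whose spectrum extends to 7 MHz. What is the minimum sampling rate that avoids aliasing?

Nyquist rate = 2 × 7 MHz = 14 MHz.

14 MHz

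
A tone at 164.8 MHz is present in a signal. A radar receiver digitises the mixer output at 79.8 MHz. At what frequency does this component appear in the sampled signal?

164.8 MHz mod fs = 5.2 MHz.
5.2 MHz ≤ fs/2 = 39.9 MHz, appears at 5.2 MHz.

5.2 MHz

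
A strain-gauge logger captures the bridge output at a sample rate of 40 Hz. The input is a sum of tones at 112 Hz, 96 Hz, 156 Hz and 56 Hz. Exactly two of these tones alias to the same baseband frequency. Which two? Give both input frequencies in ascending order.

fs/2 = 20 Hz.
112 Hz mod fs = 32 Hz.
32 Hz > fs/2 = 20 Hz, folds to fs − 32 Hz = 8 Hz.
96 Hz mod fs = 16 Hz.
16 Hz ≤ fs/2 = 20 Hz, appears at 16 Hz.
156 Hz mod fs = 36 Hz.
36 Hz > fs/2 = 20 Hz, folds to fs − 36 Hz = 4 Hz.
56 Hz mod fs = 16 Hz.
16 Hz ≤ fs/2 = 20 Hz, appears at 16 Hz.
56 Hz and 96 Hz both map to 16 Hz.

56 Hz, 96 Hz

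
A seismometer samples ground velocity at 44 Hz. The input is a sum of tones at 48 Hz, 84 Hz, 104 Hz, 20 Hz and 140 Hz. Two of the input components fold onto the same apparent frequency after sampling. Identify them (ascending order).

fs/2 = 22 Hz.
48 Hz mod fs = 4 Hz.
4 Hz ≤ fs/2 = 22 Hz, appears at 4 Hz.
84 Hz mod fs = 40 Hz.
40 Hz > fs/2 = 22 Hz, folds to fs − 40 Hz = 4 Hz.
104 Hz mod fs = 16 Hz.
16 Hz ≤ fs/2 = 22 Hz, appears at 16 Hz.
20 Hz ≤ fs/2 = 22 Hz, passes unchanged.
140 Hz mod fs = 8 Hz.
8 Hz ≤ fs/2 = 22 Hz, appears at 8 Hz.
48 Hz and 84 Hz both map to 4 Hz.

48 Hz, 84 Hz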